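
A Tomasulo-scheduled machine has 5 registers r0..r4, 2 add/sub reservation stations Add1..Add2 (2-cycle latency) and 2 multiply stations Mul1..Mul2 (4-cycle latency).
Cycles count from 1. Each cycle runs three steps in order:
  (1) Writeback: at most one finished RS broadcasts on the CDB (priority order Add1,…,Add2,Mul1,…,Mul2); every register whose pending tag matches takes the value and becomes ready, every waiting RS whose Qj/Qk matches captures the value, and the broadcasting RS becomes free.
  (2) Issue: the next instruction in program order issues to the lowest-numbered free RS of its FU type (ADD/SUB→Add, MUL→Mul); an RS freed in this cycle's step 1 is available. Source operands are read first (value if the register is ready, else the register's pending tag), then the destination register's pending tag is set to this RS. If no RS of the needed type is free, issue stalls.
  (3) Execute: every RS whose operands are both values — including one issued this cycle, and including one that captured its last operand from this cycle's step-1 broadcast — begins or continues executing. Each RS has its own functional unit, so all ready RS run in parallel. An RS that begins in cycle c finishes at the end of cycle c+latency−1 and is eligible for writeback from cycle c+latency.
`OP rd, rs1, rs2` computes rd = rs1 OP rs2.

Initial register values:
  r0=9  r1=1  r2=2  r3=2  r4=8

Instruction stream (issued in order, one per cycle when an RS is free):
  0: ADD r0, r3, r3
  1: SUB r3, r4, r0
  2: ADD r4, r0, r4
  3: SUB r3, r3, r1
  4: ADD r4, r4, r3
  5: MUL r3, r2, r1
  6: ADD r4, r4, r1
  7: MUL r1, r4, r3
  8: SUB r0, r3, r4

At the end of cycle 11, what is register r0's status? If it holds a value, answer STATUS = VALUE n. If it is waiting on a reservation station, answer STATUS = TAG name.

STATUS = TAG Add2

  c1: issue ADD r0<-Add1  regs: r0:Add1,r1:1,r2:2,r3:2,r4:8
  c2: issue SUB r3<-Add2  regs: r0:Add1,r1:1,r2:2,r3:Add2,r4:8
  c3: CDB Add1=4; issue ADD r4<-Add1  regs: r0:4,r1:1,r2:2,r3:Add2,r4:Add1
  c4: stall  regs: r0:4,r1:1,r2:2,r3:Add2,r4:Add1
  c5: CDB Add1=12; issue SUB r3<-Add1  regs: r0:4,r1:1,r2:2,r3:Add1,r4:12
  c6: CDB Add2=4; issue ADD r4<-Add2  regs: r0:4,r1:1,r2:2,r3:Add1,r4:Add2
  c7: issue MUL r3<-Mul1  regs: r0:4,r1:1,r2:2,r3:Mul1,r4:Add2
  c8: CDB Add1=3; issue ADD r4<-Add1  regs: r0:4,r1:1,r2:2,r3:Mul1,r4:Add1
  c9: issue MUL r1<-Mul2  regs: r0:4,r1:Mul2,r2:2,r3:Mul1,r4:Add1
  c10: CDB Add2=15; issue SUB r0<-Add2  regs: r0:Add2,r1:Mul2,r2:2,r3:Mul1,r4:Add1
  c11: CDB Mul1=2  regs: r0:Add2,r1:Mul2,r2:2,r3:2,r4:Add1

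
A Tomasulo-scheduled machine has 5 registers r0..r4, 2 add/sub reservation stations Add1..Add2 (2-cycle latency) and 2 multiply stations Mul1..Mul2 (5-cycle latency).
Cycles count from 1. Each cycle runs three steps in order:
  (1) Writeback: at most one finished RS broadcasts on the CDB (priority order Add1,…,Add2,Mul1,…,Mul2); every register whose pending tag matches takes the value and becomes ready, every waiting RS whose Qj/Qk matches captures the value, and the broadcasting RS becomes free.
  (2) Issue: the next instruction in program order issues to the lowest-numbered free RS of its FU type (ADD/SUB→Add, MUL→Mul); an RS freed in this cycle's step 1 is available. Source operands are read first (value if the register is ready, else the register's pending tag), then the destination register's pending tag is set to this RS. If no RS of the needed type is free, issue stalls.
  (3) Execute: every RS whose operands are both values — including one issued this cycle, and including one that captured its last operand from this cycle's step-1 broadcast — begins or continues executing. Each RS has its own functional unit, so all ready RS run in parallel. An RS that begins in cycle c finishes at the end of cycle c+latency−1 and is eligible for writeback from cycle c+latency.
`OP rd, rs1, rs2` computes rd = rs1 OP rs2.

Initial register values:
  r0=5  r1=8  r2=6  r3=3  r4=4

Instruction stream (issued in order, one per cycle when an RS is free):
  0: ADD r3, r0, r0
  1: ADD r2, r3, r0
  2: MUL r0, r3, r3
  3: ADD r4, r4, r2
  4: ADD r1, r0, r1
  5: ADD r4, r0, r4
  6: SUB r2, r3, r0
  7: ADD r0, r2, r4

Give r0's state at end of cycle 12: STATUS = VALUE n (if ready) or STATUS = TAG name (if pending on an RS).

  c1: issue ADD r3<-Add1  regs: r0:5,r1:8,r2:6,r3:Add1,r4:4
  c2: issue ADD r2<-Add2  regs: r0:5,r1:8,r2:Add2,r3:Add1,r4:4
  c3: CDB Add1=10; issue MUL r0<-Mul1  regs: r0:Mul1,r1:8,r2:Add2,r3:10,r4:4
  c4: issue ADD r4<-Add1  regs: r0:Mul1,r1:8,r2:Add2,r3:10,r4:Add1
  c5: CDB Add2=15; issue ADD r1<-Add2  regs: r0:Mul1,r1:Add2,r2:15,r3:10,r4:Add1
  c6: stall  regs: r0:Mul1,r1:Add2,r2:15,r3:10,r4:Add1
  c7: CDB Add1=19; issue ADD r4<-Add1  regs: r0:Mul1,r1:Add2,r2:15,r3:10,r4:Add1
  c8: CDB Mul1=100; stall  regs: r0:100,r1:Add2,r2:15,r3:10,r4:Add1
  c9: stall  regs: r0:100,r1:Add2,r2:15,r3:10,r4:Add1
  c10: CDB Add1=119; issue SUB r2<-Add1  regs: r0:100,r1:Add2,r2:Add1,r3:10,r4:119
  c11: CDB Add2=108; issue ADD r0<-Add2  regs: r0:Add2,r1:108,r2:Add1,r3:10,r4:119
  c12: CDB Add1=-90  regs: r0:Add2,r1:108,r2:-90,r3:10,r4:119

STATUS = TAG Add2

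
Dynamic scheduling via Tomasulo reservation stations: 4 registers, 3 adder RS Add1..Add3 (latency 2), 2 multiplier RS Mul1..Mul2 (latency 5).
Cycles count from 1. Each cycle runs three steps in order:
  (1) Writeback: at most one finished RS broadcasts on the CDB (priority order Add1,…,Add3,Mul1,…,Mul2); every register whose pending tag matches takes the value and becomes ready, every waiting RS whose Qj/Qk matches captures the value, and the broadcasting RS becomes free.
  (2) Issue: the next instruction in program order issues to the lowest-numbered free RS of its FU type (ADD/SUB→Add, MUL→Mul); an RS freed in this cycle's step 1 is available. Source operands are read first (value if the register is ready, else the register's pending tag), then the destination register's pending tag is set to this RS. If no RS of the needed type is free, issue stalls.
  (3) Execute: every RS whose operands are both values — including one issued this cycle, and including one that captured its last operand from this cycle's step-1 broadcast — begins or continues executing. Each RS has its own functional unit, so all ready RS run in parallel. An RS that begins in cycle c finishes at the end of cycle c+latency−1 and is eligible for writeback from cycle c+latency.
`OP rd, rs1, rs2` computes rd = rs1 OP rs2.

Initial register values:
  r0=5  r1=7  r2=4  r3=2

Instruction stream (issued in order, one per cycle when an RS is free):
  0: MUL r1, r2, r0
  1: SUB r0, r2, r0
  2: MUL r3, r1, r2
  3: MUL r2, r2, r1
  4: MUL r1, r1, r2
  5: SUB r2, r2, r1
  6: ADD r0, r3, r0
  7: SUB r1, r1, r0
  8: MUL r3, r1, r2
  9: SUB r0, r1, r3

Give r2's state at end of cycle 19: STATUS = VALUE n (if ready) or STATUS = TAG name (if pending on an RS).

cycle 1: issue MUL r1<-Mul1 // r0:5,r1:Mul1,r2:4,r3:2
cycle 2: issue SUB r0<-Add1 // r0:Add1,r1:Mul1,r2:4,r3:2
cycle 3: issue MUL r3<-Mul2 // r0:Add1,r1:Mul1,r2:4,r3:Mul2
cycle 4: CDB Add1=-1; stall // r0:-1,r1:Mul1,r2:4,r3:Mul2
cycle 5: stall // r0:-1,r1:Mul1,r2:4,r3:Mul2
cycle 6: CDB Mul1=20; issue MUL r2<-Mul1 // r0:-1,r1:20,r2:Mul1,r3:Mul2
cycle 7: stall // r0:-1,r1:20,r2:Mul1,r3:Mul2
cycle 8: stall // r0:-1,r1:20,r2:Mul1,r3:Mul2
cycle 9: stall // r0:-1,r1:20,r2:Mul1,r3:Mul2
cycle 10: stall // r0:-1,r1:20,r2:Mul1,r3:Mul2
cycle 11: CDB Mul1=80; issue MUL r1<-Mul1 // r0:-1,r1:Mul1,r2:80,r3:Mul2
cycle 12: CDB Mul2=80; issue SUB r2<-Add1 // r0:-1,r1:Mul1,r2:Add1,r3:80
cycle 13: issue ADD r0<-Add2 // r0:Add2,r1:Mul1,r2:Add1,r3:80
cycle 14: issue SUB r1<-Add3 // r0:Add2,r1:Add3,r2:Add1,r3:80
cycle 15: CDB Add2=79; issue MUL r3<-Mul2 // r0:79,r1:Add3,r2:Add1,r3:Mul2
cycle 16: CDB Mul1=1600; issue SUB r0<-Add2 // r0:Add2,r1:Add3,r2:Add1,r3:Mul2
cycle 17: - // r0:Add2,r1:Add3,r2:Add1,r3:Mul2
cycle 18: CDB Add1=-1520 // r0:Add2,r1:Add3,r2:-1520,r3:Mul2
cycle 19: CDB Add3=1521 // r0:Add2,r1:1521,r2:-1520,r3:Mul2

STATUS = VALUE -1520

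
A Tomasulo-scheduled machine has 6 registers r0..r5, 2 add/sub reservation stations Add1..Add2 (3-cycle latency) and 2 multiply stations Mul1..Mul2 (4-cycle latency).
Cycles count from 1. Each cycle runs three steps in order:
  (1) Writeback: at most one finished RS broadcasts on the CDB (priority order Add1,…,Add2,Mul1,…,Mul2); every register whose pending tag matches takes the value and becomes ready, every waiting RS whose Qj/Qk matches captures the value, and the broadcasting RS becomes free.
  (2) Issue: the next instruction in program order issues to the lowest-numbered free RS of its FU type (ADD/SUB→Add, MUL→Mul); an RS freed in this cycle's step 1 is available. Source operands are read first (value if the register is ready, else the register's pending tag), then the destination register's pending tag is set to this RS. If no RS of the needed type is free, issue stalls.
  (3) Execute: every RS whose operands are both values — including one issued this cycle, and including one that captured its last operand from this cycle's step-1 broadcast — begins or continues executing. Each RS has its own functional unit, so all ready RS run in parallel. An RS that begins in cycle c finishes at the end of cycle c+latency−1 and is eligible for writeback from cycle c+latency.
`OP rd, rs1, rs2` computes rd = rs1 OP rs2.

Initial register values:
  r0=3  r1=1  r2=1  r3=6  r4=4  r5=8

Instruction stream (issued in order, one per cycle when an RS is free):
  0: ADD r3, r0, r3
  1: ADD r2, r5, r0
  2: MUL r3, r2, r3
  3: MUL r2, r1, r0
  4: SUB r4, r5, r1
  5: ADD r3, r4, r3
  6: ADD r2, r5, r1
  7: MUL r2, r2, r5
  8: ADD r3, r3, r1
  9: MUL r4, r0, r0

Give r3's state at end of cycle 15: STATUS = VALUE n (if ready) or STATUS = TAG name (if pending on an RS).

STATUS = VALUE 107

cycle 1: issue ADD r3<-Add1 // r0:3,r1:1,r2:1,r3:Add1,r4:4,r5:8
cycle 2: issue ADD r2<-Add2 // r0:3,r1:1,r2:Add2,r3:Add1,r4:4,r5:8
cycle 3: issue MUL r3<-Mul1 // r0:3,r1:1,r2:Add2,r3:Mul1,r4:4,r5:8
cycle 4: CDB Add1=9; issue MUL r2<-Mul2 // r0:3,r1:1,r2:Mul2,r3:Mul1,r4:4,r5:8
cycle 5: CDB Add2=11; issue SUB r4<-Add1 // r0:3,r1:1,r2:Mul2,r3:Mul1,r4:Add1,r5:8
cycle 6: issue ADD r3<-Add2 // r0:3,r1:1,r2:Mul2,r3:Add2,r4:Add1,r5:8
cycle 7: stall // r0:3,r1:1,r2:Mul2,r3:Add2,r4:Add1,r5:8
cycle 8: CDB Add1=7; issue ADD r2<-Add1 // r0:3,r1:1,r2:Add1,r3:Add2,r4:7,r5:8
cycle 9: CDB Mul1=99; issue MUL r2<-Mul1 // r0:3,r1:1,r2:Mul1,r3:Add2,r4:7,r5:8
cycle 10: CDB Mul2=3; stall // r0:3,r1:1,r2:Mul1,r3:Add2,r4:7,r5:8
cycle 11: CDB Add1=9; issue ADD r3<-Add1 // r0:3,r1:1,r2:Mul1,r3:Add1,r4:7,r5:8
cycle 12: CDB Add2=106; issue MUL r4<-Mul2 // r0:3,r1:1,r2:Mul1,r3:Add1,r4:Mul2,r5:8
cycle 13: - // r0:3,r1:1,r2:Mul1,r3:Add1,r4:Mul2,r5:8
cycle 14: - // r0:3,r1:1,r2:Mul1,r3:Add1,r4:Mul2,r5:8
cycle 15: CDB Add1=107 // r0:3,r1:1,r2:Mul1,r3:107,r4:Mul2,r5:8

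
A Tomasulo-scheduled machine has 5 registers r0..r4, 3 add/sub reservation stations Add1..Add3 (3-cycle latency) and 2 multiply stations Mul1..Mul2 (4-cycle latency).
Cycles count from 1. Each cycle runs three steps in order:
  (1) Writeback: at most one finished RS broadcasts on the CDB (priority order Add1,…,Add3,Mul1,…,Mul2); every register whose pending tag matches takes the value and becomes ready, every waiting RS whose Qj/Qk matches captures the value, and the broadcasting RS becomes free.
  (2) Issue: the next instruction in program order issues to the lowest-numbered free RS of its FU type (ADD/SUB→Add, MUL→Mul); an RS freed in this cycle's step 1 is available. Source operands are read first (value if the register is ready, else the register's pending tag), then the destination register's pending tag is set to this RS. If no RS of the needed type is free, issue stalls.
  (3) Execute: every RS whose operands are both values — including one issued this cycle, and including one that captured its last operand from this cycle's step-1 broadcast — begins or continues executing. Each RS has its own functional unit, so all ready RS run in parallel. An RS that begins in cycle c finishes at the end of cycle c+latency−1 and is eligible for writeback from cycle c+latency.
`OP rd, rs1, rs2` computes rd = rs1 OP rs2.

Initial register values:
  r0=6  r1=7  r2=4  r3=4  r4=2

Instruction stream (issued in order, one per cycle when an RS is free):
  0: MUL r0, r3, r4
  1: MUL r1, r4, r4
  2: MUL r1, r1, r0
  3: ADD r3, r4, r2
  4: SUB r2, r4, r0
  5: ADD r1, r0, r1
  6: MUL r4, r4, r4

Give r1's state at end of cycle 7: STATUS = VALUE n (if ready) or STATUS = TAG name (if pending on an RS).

cycle 1: issue MUL r0<-Mul1 // r0:Mul1,r1:7,r2:4,r3:4,r4:2
cycle 2: issue MUL r1<-Mul2 // r0:Mul1,r1:Mul2,r2:4,r3:4,r4:2
cycle 3: stall // r0:Mul1,r1:Mul2,r2:4,r3:4,r4:2
cycle 4: stall // r0:Mul1,r1:Mul2,r2:4,r3:4,r4:2
cycle 5: CDB Mul1=8; issue MUL r1<-Mul1 // r0:8,r1:Mul1,r2:4,r3:4,r4:2
cycle 6: CDB Mul2=4; issue ADD r3<-Add1 // r0:8,r1:Mul1,r2:4,r3:Add1,r4:2
cycle 7: issue SUB r2<-Add2 // r0:8,r1:Mul1,r2:Add2,r3:Add1,r4:2

STATUS = TAG Mul1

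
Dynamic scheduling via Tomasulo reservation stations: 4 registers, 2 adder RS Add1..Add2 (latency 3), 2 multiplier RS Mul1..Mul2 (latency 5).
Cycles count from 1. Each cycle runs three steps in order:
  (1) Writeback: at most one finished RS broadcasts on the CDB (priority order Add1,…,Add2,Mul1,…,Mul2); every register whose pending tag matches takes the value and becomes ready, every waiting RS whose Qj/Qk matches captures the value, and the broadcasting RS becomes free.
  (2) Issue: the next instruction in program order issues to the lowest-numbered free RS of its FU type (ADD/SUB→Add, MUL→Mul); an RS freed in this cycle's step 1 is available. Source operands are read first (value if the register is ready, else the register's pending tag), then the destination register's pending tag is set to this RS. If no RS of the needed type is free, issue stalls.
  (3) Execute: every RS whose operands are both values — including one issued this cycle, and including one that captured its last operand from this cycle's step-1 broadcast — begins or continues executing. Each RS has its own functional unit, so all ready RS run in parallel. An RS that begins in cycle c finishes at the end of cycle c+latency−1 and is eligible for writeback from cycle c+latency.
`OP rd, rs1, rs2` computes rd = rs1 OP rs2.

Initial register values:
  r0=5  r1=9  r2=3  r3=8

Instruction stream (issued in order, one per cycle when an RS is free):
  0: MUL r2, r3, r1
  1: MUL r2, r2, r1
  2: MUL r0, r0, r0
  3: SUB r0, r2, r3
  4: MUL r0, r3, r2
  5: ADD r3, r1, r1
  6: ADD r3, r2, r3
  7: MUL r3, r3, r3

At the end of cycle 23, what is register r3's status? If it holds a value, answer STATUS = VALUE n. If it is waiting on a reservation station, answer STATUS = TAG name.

  c1: issue MUL r2<-Mul1  regs: r0:5,r1:9,r2:Mul1,r3:8
  c2: issue MUL r2<-Mul2  regs: r0:5,r1:9,r2:Mul2,r3:8
  c3: stall  regs: r0:5,r1:9,r2:Mul2,r3:8
  c4: stall  regs: r0:5,r1:9,r2:Mul2,r3:8
  c5: stall  regs: r0:5,r1:9,r2:Mul2,r3:8
  c6: CDB Mul1=72; issue MUL r0<-Mul1  regs: r0:Mul1,r1:9,r2:Mul2,r3:8
  c7: issue SUB r0<-Add1  regs: r0:Add1,r1:9,r2:Mul2,r3:8
  c8: stall  regs: r0:Add1,r1:9,r2:Mul2,r3:8
  c9: stall  regs: r0:Add1,r1:9,r2:Mul2,r3:8
  c10: stall  regs: r0:Add1,r1:9,r2:Mul2,r3:8
  c11: CDB Mul1=25; issue MUL r0<-Mul1  regs: r0:Mul1,r1:9,r2:Mul2,r3:8
  c12: CDB Mul2=648; issue ADD r3<-Add2  regs: r0:Mul1,r1:9,r2:648,r3:Add2
  c13: stall  regs: r0:Mul1,r1:9,r2:648,r3:Add2
  c14: stall  regs: r0:Mul1,r1:9,r2:648,r3:Add2
  c15: CDB Add1=640; issue ADD r3<-Add1  regs: r0:Mul1,r1:9,r2:648,r3:Add1
  c16: CDB Add2=18; issue MUL r3<-Mul2  regs: r0:Mul1,r1:9,r2:648,r3:Mul2
  c17: CDB Mul1=5184  regs: r0:5184,r1:9,r2:648,r3:Mul2
  c18: -  regs: r0:5184,r1:9,r2:648,r3:Mul2
  c19: CDB Add1=666  regs: r0:5184,r1:9,r2:648,r3:Mul2
  c20: -  regs: r0:5184,r1:9,r2:648,r3:Mul2
  c21: -  regs: r0:5184,r1:9,r2:648,r3:Mul2
  c22: -  regs: r0:5184,r1:9,r2:648,r3:Mul2
  c23: -  regs: r0:5184,r1:9,r2:648,r3:Mul2

STATUS = TAG Mul2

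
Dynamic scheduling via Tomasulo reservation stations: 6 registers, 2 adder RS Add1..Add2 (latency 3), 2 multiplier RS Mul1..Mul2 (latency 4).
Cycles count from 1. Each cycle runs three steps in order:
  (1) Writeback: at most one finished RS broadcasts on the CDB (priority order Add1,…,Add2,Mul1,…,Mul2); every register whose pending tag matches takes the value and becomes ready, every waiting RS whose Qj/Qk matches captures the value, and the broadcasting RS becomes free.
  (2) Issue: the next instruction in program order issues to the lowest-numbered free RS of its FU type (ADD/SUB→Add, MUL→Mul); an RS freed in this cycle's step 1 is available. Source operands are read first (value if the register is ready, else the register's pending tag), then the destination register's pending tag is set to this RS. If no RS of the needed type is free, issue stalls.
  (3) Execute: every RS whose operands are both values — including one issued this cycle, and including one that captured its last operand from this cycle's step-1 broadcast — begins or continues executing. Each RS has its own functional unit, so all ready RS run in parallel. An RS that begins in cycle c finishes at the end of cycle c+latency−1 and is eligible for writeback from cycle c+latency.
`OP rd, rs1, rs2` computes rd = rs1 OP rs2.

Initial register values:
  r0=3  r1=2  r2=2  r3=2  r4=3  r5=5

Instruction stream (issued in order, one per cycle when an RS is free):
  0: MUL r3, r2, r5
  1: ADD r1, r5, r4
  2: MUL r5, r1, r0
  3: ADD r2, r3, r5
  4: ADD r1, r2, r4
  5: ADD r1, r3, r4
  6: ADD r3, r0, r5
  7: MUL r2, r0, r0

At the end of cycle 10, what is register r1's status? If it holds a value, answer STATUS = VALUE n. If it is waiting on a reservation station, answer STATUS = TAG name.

c1: issue MUL r3<-Mul1 | r0:3,r1:2,r2:2,r3:Mul1,r4:3,r5:5
c2: issue ADD r1<-Add1 | r0:3,r1:Add1,r2:2,r3:Mul1,r4:3,r5:5
c3: issue MUL r5<-Mul2 | r0:3,r1:Add1,r2:2,r3:Mul1,r4:3,r5:Mul2
c4: issue ADD r2<-Add2 | r0:3,r1:Add1,r2:Add2,r3:Mul1,r4:3,r5:Mul2
c5: CDB Add1=8; issue ADD r1<-Add1 | r0:3,r1:Add1,r2:Add2,r3:Mul1,r4:3,r5:Mul2
c6: CDB Mul1=10; stall | r0:3,r1:Add1,r2:Add2,r3:10,r4:3,r5:Mul2
c7: stall | r0:3,r1:Add1,r2:Add2,r3:10,r4:3,r5:Mul2
c8: stall | r0:3,r1:Add1,r2:Add2,r3:10,r4:3,r5:Mul2
c9: CDB Mul2=24; stall | r0:3,r1:Add1,r2:Add2,r3:10,r4:3,r5:24
c10: stall | r0:3,r1:Add1,r2:Add2,r3:10,r4:3,r5:24

STATUS = TAG Add1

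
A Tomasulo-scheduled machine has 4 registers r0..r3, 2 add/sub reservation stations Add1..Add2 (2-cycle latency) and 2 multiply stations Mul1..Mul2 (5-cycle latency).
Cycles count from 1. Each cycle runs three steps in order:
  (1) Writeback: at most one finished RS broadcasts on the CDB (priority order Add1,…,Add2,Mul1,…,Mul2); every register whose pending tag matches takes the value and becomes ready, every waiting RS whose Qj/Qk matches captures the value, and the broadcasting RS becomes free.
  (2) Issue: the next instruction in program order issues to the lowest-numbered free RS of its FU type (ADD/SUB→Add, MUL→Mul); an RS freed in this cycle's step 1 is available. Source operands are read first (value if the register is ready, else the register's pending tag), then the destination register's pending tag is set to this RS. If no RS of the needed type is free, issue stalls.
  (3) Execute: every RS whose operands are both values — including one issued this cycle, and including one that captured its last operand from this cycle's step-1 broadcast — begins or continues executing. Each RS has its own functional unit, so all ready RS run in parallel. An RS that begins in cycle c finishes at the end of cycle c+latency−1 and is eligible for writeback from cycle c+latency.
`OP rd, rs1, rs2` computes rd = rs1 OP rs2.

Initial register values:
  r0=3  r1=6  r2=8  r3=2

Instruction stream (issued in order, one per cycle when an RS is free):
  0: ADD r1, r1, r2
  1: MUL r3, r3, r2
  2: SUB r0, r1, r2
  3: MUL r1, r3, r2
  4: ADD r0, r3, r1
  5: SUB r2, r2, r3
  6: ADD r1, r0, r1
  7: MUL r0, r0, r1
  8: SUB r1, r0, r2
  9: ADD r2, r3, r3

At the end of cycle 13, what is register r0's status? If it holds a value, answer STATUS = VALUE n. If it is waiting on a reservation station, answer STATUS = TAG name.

  c1: issue ADD r1<-Add1  regs: r0:3,r1:Add1,r2:8,r3:2
  c2: issue MUL r3<-Mul1  regs: r0:3,r1:Add1,r2:8,r3:Mul1
  c3: CDB Add1=14; issue SUB r0<-Add1  regs: r0:Add1,r1:14,r2:8,r3:Mul1
  c4: issue MUL r1<-Mul2  regs: r0:Add1,r1:Mul2,r2:8,r3:Mul1
  c5: CDB Add1=6; issue ADD r0<-Add1  regs: r0:Add1,r1:Mul2,r2:8,r3:Mul1
  c6: issue SUB r2<-Add2  regs: r0:Add1,r1:Mul2,r2:Add2,r3:Mul1
  c7: CDB Mul1=16; stall  regs: r0:Add1,r1:Mul2,r2:Add2,r3:16
  c8: stall  regs: r0:Add1,r1:Mul2,r2:Add2,r3:16
  c9: CDB Add2=-8; issue ADD r1<-Add2  regs: r0:Add1,r1:Add2,r2:-8,r3:16
  c10: issue MUL r0<-Mul1  regs: r0:Mul1,r1:Add2,r2:-8,r3:16
  c11: stall  regs: r0:Mul1,r1:Add2,r2:-8,r3:16
  c12: CDB Mul2=128; stall  regs: r0:Mul1,r1:Add2,r2:-8,r3:16
  c13: stall  regs: r0:Mul1,r1:Add2,r2:-8,r3:16

STATUS = TAG Mul1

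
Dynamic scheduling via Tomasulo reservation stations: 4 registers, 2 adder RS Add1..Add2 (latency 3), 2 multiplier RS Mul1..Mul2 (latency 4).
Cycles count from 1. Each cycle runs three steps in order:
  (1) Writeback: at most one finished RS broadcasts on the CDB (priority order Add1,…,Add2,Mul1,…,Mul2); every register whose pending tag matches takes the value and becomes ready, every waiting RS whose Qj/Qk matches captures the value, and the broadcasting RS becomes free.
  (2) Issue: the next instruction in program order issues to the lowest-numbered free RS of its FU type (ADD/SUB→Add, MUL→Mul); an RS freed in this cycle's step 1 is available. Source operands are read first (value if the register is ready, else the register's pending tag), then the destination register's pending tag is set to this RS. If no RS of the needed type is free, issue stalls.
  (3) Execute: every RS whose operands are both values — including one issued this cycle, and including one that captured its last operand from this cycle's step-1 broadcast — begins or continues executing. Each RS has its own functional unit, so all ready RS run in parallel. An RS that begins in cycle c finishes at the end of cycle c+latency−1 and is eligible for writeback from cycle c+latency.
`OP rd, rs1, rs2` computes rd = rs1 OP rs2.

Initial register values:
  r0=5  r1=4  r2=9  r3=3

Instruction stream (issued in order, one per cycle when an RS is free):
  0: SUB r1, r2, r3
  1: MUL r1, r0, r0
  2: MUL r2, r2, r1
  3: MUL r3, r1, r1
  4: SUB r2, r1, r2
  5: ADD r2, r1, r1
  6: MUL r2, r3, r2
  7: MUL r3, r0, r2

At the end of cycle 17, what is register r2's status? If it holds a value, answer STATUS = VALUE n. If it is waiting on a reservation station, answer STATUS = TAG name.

STATUS = VALUE 31250

cycle 1: issue SUB r1<-Add1 // r0:5,r1:Add1,r2:9,r3:3
cycle 2: issue MUL r1<-Mul1 // r0:5,r1:Mul1,r2:9,r3:3
cycle 3: issue MUL r2<-Mul2 // r0:5,r1:Mul1,r2:Mul2,r3:3
cycle 4: CDB Add1=6; stall // r0:5,r1:Mul1,r2:Mul2,r3:3
cycle 5: stall // r0:5,r1:Mul1,r2:Mul2,r3:3
cycle 6: CDB Mul1=25; issue MUL r3<-Mul1 // r0:5,r1:25,r2:Mul2,r3:Mul1
cycle 7: issue SUB r2<-Add1 // r0:5,r1:25,r2:Add1,r3:Mul1
cycle 8: issue ADD r2<-Add2 // r0:5,r1:25,r2:Add2,r3:Mul1
cycle 9: stall // r0:5,r1:25,r2:Add2,r3:Mul1
cycle 10: CDB Mul1=625; issue MUL r2<-Mul1 // r0:5,r1:25,r2:Mul1,r3:625
cycle 11: CDB Add2=50; stall // r0:5,r1:25,r2:Mul1,r3:625
cycle 12: CDB Mul2=225; issue MUL r3<-Mul2 // r0:5,r1:25,r2:Mul1,r3:Mul2
cycle 13: - // r0:5,r1:25,r2:Mul1,r3:Mul2
cycle 14: - // r0:5,r1:25,r2:Mul1,r3:Mul2
cycle 15: CDB Add1=-200 // r0:5,r1:25,r2:Mul1,r3:Mul2
cycle 16: CDB Mul1=31250 // r0:5,r1:25,r2:31250,r3:Mul2
cycle 17: - // r0:5,r1:25,r2:31250,r3:Mul2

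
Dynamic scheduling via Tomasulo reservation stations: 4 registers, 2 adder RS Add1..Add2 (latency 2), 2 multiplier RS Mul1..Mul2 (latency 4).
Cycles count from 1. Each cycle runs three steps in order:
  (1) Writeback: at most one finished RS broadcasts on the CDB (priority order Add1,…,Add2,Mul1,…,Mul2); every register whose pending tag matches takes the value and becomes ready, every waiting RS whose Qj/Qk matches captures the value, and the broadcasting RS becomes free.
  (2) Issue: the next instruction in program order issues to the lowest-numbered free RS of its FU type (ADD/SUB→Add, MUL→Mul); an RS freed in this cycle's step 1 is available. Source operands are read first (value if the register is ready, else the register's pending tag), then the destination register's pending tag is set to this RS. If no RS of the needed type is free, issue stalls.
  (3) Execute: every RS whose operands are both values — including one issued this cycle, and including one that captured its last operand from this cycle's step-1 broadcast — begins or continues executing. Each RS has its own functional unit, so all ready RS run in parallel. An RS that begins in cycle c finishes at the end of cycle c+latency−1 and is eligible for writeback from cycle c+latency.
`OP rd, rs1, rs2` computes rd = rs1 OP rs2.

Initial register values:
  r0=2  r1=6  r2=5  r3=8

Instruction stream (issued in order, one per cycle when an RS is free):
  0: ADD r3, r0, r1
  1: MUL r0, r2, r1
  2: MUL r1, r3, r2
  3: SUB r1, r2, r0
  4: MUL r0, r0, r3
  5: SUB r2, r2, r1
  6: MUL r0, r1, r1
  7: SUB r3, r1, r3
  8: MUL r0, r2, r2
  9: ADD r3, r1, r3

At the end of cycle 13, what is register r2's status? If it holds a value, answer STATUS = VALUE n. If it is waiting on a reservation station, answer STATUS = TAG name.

  c1: issue ADD r3<-Add1  regs: r0:2,r1:6,r2:5,r3:Add1
  c2: issue MUL r0<-Mul1  regs: r0:Mul1,r1:6,r2:5,r3:Add1
  c3: CDB Add1=8; issue MUL r1<-Mul2  regs: r0:Mul1,r1:Mul2,r2:5,r3:8
  c4: issue SUB r1<-Add1  regs: r0:Mul1,r1:Add1,r2:5,r3:8
  c5: stall  regs: r0:Mul1,r1:Add1,r2:5,r3:8
  c6: CDB Mul1=30; issue MUL r0<-Mul1  regs: r0:Mul1,r1:Add1,r2:5,r3:8
  c7: CDB Mul2=40; issue SUB r2<-Add2  regs: r0:Mul1,r1:Add1,r2:Add2,r3:8
  c8: CDB Add1=-25; issue MUL r0<-Mul2  regs: r0:Mul2,r1:-25,r2:Add2,r3:8
  c9: issue SUB r3<-Add1  regs: r0:Mul2,r1:-25,r2:Add2,r3:Add1
  c10: CDB Add2=30; stall  regs: r0:Mul2,r1:-25,r2:30,r3:Add1
  c11: CDB Add1=-33; stall  regs: r0:Mul2,r1:-25,r2:30,r3:-33
  c12: CDB Mul1=240; issue MUL r0<-Mul1  regs: r0:Mul1,r1:-25,r2:30,r3:-33
  c13: CDB Mul2=625; issue ADD r3<-Add1  regs: r0:Mul1,r1:-25,r2:30,r3:Add1

STATUS = VALUE 30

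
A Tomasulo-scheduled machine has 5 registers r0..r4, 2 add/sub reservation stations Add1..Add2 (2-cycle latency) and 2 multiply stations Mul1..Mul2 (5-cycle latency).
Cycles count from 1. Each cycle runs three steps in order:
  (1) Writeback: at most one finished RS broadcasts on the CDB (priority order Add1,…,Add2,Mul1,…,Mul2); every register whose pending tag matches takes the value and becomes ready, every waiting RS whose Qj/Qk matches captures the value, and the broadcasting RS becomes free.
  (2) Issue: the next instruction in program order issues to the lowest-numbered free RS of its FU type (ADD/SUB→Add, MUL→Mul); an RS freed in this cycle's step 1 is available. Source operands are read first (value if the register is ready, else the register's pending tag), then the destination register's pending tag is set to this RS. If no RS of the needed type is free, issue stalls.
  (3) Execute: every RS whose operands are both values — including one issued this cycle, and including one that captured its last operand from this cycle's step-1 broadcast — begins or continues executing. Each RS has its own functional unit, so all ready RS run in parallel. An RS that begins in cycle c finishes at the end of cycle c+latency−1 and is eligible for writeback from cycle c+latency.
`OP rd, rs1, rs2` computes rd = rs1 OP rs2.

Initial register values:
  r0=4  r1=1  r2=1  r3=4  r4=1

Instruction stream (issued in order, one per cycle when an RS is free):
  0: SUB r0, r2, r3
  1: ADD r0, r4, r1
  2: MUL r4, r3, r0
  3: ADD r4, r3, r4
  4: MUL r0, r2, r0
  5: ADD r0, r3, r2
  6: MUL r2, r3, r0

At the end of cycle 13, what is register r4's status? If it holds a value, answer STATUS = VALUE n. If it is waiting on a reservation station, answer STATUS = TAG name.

cycle 1: issue SUB r0<-Add1 // r0:Add1,r1:1,r2:1,r3:4,r4:1
cycle 2: issue ADD r0<-Add2 // r0:Add2,r1:1,r2:1,r3:4,r4:1
cycle 3: CDB Add1=-3; issue MUL r4<-Mul1 // r0:Add2,r1:1,r2:1,r3:4,r4:Mul1
cycle 4: CDB Add2=2; issue ADD r4<-Add1 // r0:2,r1:1,r2:1,r3:4,r4:Add1
cycle 5: issue MUL r0<-Mul2 // r0:Mul2,r1:1,r2:1,r3:4,r4:Add1
cycle 6: issue ADD r0<-Add2 // r0:Add2,r1:1,r2:1,r3:4,r4:Add1
cycle 7: stall // r0:Add2,r1:1,r2:1,r3:4,r4:Add1
cycle 8: CDB Add2=5; stall // r0:5,r1:1,r2:1,r3:4,r4:Add1
cycle 9: CDB Mul1=8; issue MUL r2<-Mul1 // r0:5,r1:1,r2:Mul1,r3:4,r4:Add1
cycle 10: CDB Mul2=2 // r0:5,r1:1,r2:Mul1,r3:4,r4:Add1
cycle 11: CDB Add1=12 // r0:5,r1:1,r2:Mul1,r3:4,r4:12
cycle 12: - // r0:5,r1:1,r2:Mul1,r3:4,r4:12
cycle 13: - // r0:5,r1:1,r2:Mul1,r3:4,r4:12

STATUS = VALUE 12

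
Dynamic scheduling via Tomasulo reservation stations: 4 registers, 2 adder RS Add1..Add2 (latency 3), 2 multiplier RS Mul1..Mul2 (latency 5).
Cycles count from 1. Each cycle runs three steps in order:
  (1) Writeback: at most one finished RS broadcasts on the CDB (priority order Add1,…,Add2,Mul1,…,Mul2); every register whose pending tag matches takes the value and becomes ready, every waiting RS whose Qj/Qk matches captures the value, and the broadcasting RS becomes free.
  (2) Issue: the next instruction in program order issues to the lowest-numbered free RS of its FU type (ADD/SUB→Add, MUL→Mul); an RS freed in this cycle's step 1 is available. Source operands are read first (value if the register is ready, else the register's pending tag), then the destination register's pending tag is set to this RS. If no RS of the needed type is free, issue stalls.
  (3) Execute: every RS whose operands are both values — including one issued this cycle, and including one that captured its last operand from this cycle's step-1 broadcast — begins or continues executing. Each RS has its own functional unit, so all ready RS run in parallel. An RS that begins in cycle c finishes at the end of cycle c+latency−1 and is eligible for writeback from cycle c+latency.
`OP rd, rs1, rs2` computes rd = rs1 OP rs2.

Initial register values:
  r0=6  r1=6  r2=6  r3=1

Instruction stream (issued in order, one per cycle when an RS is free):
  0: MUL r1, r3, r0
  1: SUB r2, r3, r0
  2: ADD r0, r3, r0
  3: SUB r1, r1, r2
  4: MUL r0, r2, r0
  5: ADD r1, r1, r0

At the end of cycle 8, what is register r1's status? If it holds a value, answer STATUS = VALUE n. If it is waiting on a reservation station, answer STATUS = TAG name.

STATUS = TAG Add2

  c1: issue MUL r1<-Mul1  regs: r0:6,r1:Mul1,r2:6,r3:1
  c2: issue SUB r2<-Add1  regs: r0:6,r1:Mul1,r2:Add1,r3:1
  c3: issue ADD r0<-Add2  regs: r0:Add2,r1:Mul1,r2:Add1,r3:1
  c4: stall  regs: r0:Add2,r1:Mul1,r2:Add1,r3:1
  c5: CDB Add1=-5; issue SUB r1<-Add1  regs: r0:Add2,r1:Add1,r2:-5,r3:1
  c6: CDB Add2=7; issue MUL r0<-Mul2  regs: r0:Mul2,r1:Add1,r2:-5,r3:1
  c7: CDB Mul1=6; issue ADD r1<-Add2  regs: r0:Mul2,r1:Add2,r2:-5,r3:1
  c8: -  regs: r0:Mul2,r1:Add2,r2:-5,r3:1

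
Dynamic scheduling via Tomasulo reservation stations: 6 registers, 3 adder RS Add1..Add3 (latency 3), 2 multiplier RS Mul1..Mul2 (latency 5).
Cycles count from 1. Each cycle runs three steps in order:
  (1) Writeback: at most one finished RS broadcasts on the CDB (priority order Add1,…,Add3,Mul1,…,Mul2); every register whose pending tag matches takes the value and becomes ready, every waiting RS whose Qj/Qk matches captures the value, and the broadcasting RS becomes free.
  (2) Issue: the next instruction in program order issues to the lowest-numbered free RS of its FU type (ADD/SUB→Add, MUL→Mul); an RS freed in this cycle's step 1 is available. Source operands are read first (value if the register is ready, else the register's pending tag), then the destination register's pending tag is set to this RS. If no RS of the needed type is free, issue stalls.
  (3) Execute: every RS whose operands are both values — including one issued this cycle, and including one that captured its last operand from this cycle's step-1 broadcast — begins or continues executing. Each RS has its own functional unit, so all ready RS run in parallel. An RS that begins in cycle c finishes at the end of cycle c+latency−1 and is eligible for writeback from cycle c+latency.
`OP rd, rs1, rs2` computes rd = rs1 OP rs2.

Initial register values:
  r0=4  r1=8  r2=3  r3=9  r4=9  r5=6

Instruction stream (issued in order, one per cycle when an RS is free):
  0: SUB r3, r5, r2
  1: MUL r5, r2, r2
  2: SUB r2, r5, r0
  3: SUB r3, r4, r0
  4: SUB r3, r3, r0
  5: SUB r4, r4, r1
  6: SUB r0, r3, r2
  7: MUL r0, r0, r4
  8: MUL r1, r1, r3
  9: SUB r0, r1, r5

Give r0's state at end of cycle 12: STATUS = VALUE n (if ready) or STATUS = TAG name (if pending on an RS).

STATUS = TAG Mul1

c1: issue SUB r3<-Add1 | r0:4,r1:8,r2:3,r3:Add1,r4:9,r5:6
c2: issue MUL r5<-Mul1 | r0:4,r1:8,r2:3,r3:Add1,r4:9,r5:Mul1
c3: issue SUB r2<-Add2 | r0:4,r1:8,r2:Add2,r3:Add1,r4:9,r5:Mul1
c4: CDB Add1=3; issue SUB r3<-Add1 | r0:4,r1:8,r2:Add2,r3:Add1,r4:9,r5:Mul1
c5: issue SUB r3<-Add3 | r0:4,r1:8,r2:Add2,r3:Add3,r4:9,r5:Mul1
c6: stall | r0:4,r1:8,r2:Add2,r3:Add3,r4:9,r5:Mul1
c7: CDB Add1=5; issue SUB r4<-Add1 | r0:4,r1:8,r2:Add2,r3:Add3,r4:Add1,r5:Mul1
c8: CDB Mul1=9; stall | r0:4,r1:8,r2:Add2,r3:Add3,r4:Add1,r5:9
c9: stall | r0:4,r1:8,r2:Add2,r3:Add3,r4:Add1,r5:9
c10: CDB Add1=1; issue SUB r0<-Add1 | r0:Add1,r1:8,r2:Add2,r3:Add3,r4:1,r5:9
c11: CDB Add2=5; issue MUL r0<-Mul1 | r0:Mul1,r1:8,r2:5,r3:Add3,r4:1,r5:9
c12: CDB Add3=1; issue MUL r1<-Mul2 | r0:Mul1,r1:Mul2,r2:5,r3:1,r4:1,r5:9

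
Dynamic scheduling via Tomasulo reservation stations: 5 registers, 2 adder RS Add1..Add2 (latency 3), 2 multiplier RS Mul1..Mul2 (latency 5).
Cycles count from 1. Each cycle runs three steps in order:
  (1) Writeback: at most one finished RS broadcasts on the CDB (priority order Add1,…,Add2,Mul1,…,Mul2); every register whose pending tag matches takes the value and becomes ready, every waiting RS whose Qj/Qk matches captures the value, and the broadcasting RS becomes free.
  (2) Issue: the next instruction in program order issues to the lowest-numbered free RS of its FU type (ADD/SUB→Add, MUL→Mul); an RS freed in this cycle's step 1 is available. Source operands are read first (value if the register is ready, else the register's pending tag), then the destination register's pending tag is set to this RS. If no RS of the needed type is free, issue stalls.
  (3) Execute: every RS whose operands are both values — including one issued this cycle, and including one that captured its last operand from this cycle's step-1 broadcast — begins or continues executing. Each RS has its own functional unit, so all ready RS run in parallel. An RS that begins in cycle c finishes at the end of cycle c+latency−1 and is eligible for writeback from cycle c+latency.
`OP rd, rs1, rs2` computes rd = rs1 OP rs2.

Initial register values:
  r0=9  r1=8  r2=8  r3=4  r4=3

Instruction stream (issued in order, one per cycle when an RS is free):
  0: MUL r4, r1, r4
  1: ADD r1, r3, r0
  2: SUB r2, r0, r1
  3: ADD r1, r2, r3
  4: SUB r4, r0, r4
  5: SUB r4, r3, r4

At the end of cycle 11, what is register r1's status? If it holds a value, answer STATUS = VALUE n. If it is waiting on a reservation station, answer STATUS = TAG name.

STATUS = VALUE 0

c1: issue MUL r4<-Mul1 | r0:9,r1:8,r2:8,r3:4,r4:Mul1
c2: issue ADD r1<-Add1 | r0:9,r1:Add1,r2:8,r3:4,r4:Mul1
c3: issue SUB r2<-Add2 | r0:9,r1:Add1,r2:Add2,r3:4,r4:Mul1
c4: stall | r0:9,r1:Add1,r2:Add2,r3:4,r4:Mul1
c5: CDB Add1=13; issue ADD r1<-Add1 | r0:9,r1:Add1,r2:Add2,r3:4,r4:Mul1
c6: CDB Mul1=24; stall | r0:9,r1:Add1,r2:Add2,r3:4,r4:24
c7: stall | r0:9,r1:Add1,r2:Add2,r3:4,r4:24
c8: CDB Add2=-4; issue SUB r4<-Add2 | r0:9,r1:Add1,r2:-4,r3:4,r4:Add2
c9: stall | r0:9,r1:Add1,r2:-4,r3:4,r4:Add2
c10: stall | r0:9,r1:Add1,r2:-4,r3:4,r4:Add2
c11: CDB Add1=0; issue SUB r4<-Add1 | r0:9,r1:0,r2:-4,r3:4,r4:Add1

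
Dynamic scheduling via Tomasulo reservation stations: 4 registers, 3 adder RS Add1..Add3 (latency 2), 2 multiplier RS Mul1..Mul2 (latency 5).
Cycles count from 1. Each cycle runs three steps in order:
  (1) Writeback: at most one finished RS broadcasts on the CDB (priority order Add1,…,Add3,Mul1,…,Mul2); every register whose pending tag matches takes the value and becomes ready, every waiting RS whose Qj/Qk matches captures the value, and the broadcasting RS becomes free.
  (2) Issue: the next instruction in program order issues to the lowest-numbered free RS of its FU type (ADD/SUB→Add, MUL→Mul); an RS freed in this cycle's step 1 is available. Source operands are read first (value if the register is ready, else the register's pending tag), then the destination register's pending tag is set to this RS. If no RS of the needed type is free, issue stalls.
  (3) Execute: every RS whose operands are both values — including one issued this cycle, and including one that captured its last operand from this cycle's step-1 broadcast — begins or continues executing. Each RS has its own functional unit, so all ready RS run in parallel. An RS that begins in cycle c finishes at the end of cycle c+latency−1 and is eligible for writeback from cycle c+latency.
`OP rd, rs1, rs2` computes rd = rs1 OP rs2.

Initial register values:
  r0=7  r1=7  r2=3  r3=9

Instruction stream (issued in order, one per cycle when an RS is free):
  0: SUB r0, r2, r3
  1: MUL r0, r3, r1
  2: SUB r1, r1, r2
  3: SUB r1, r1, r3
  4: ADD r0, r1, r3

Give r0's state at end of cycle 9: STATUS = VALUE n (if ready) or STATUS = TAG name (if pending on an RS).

cycle 1: issue SUB r0<-Add1 // r0:Add1,r1:7,r2:3,r3:9
cycle 2: issue MUL r0<-Mul1 // r0:Mul1,r1:7,r2:3,r3:9
cycle 3: CDB Add1=-6; issue SUB r1<-Add1 // r0:Mul1,r1:Add1,r2:3,r3:9
cycle 4: issue SUB r1<-Add2 // r0:Mul1,r1:Add2,r2:3,r3:9
cycle 5: CDB Add1=4; issue ADD r0<-Add1 // r0:Add1,r1:Add2,r2:3,r3:9
cycle 6: - // r0:Add1,r1:Add2,r2:3,r3:9
cycle 7: CDB Add2=-5 // r0:Add1,r1:-5,r2:3,r3:9
cycle 8: CDB Mul1=63 // r0:Add1,r1:-5,r2:3,r3:9
cycle 9: CDB Add1=4 // r0:4,r1:-5,r2:3,r3:9

STATUS = VALUE 4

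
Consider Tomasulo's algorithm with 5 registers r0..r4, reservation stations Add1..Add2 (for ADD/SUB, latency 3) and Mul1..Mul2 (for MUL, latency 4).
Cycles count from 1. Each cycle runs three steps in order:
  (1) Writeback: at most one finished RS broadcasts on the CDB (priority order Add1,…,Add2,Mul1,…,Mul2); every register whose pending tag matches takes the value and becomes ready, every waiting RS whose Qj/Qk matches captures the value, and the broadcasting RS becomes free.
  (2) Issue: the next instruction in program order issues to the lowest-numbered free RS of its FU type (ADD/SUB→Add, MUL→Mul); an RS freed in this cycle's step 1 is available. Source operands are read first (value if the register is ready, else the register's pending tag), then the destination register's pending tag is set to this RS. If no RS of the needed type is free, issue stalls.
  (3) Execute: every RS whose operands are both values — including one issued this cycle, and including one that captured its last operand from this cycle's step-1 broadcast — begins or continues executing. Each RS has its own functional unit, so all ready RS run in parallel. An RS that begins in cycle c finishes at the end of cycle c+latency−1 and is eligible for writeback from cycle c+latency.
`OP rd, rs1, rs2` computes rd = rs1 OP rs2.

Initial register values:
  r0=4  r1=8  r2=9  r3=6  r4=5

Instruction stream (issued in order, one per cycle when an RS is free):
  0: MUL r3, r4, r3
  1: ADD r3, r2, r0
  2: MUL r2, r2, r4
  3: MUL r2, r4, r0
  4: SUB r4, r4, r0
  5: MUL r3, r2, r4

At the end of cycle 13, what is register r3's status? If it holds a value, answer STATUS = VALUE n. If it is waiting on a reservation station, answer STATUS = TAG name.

STATUS = TAG Mul2

cycle 1: issue MUL r3<-Mul1 // r0:4,r1:8,r2:9,r3:Mul1,r4:5
cycle 2: issue ADD r3<-Add1 // r0:4,r1:8,r2:9,r3:Add1,r4:5
cycle 3: issue MUL r2<-Mul2 // r0:4,r1:8,r2:Mul2,r3:Add1,r4:5
cycle 4: stall // r0:4,r1:8,r2:Mul2,r3:Add1,r4:5
cycle 5: CDB Add1=13; stall // r0:4,r1:8,r2:Mul2,r3:13,r4:5
cycle 6: CDB Mul1=30; issue MUL r2<-Mul1 // r0:4,r1:8,r2:Mul1,r3:13,r4:5
cycle 7: CDB Mul2=45; issue SUB r4<-Add1 // r0:4,r1:8,r2:Mul1,r3:13,r4:Add1
cycle 8: issue MUL r3<-Mul2 // r0:4,r1:8,r2:Mul1,r3:Mul2,r4:Add1
cycle 9: - // r0:4,r1:8,r2:Mul1,r3:Mul2,r4:Add1
cycle 10: CDB Add1=1 // r0:4,r1:8,r2:Mul1,r3:Mul2,r4:1
cycle 11: CDB Mul1=20 // r0:4,r1:8,r2:20,r3:Mul2,r4:1
cycle 12: - // r0:4,r1:8,r2:20,r3:Mul2,r4:1
cycle 13: - // r0:4,r1:8,r2:20,r3:Mul2,r4:1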